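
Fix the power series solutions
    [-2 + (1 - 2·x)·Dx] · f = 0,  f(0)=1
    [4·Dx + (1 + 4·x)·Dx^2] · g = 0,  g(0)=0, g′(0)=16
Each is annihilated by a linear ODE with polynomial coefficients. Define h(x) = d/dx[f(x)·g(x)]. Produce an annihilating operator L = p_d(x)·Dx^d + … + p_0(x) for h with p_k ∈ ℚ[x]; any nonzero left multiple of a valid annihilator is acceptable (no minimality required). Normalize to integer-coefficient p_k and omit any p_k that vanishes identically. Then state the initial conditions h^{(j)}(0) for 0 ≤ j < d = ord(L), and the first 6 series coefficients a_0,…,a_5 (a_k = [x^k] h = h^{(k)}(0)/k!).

f: a_k = 1, 2, 4, 8, 16, 32, …
g: a_k = 0, 16, -32, 256/3, -256, 4096/5, …
Product ⇒ symmetric product L₀, ord ≤ 2.
h₀' ⇒ L via d/dx closure of L₀.
L = 32 + (-2 + 40·x)·Dx + (-1 - 2·x + 8·x^2)·Dx^2  (order 2).
h: a_k = 16, 0, 256, -1024/3, 9728/3, -43008/5, …
ICs: h(0) = 16, h′(0) = 0.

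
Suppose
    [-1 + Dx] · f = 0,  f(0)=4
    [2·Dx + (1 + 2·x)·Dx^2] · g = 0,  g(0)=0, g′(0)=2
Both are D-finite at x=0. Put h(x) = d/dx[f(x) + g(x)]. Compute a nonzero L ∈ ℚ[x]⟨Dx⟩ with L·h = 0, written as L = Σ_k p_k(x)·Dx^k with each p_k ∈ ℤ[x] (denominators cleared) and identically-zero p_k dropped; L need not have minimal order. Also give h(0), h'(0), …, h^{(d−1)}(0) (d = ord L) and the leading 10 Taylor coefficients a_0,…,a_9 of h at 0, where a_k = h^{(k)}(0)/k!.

L = (-10 - 4·x) + (7 - 4·x - 4·x^2)·Dx + (3 + 8·x + 4·x^2)·Dx^2  (order 2).
h: a_k = 6, 0, 10, -46/3, 193/6, -1919/30, 23041/180, -322559/1260, 5160961/10080, -92897279/90720, …
ICs: h(0) = 6, h′(0) = 0.

f: a_k = 4, 4, 2, 2/3, 1/6, 1/30, 1/180, 1/1260, 1/10080, 1/90720, …
g: a_k = 0, 2, -2, 8/3, -4, 32/5, -32/3, 128/7, -32, 512/9, …
Sum ⇒ L₀ = lclm(L_f,L_g) in ℚ(x)⟨Dx⟩.
h=h₀': d/dx-closure on L₀ ⇒ L.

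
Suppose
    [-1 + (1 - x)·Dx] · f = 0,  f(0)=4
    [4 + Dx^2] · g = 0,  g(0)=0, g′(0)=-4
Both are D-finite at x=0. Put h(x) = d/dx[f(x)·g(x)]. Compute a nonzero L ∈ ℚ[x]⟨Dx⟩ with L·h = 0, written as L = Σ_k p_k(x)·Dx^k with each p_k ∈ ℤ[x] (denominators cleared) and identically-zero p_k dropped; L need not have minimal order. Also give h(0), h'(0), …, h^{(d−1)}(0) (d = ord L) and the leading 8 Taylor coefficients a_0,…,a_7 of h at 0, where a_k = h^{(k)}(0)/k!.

f: a_k = 4, 4, 4, 4, 4, 4, 4, 4, …
g: a_k = 0, -4, 0, 8/3, 0, -8/15, 0, 16/315, …
Sym-product of L_f,L_g gives L₀ (≤ ord 2).
Differentiate: ansatz ord ≤ ord L₀ ⇒ L.
L = (2 - 8·x + 4·x^2) + (-2 + 2·x)·Dx + (1 - 2·x + x^2)·Dx^2  (order 2).
h: a_k = -16, -32, -16, -64/3, -112/3, -224/5, -2288/45, -18304/315, …
ICs: h(0) = -16, h′(0) = -32.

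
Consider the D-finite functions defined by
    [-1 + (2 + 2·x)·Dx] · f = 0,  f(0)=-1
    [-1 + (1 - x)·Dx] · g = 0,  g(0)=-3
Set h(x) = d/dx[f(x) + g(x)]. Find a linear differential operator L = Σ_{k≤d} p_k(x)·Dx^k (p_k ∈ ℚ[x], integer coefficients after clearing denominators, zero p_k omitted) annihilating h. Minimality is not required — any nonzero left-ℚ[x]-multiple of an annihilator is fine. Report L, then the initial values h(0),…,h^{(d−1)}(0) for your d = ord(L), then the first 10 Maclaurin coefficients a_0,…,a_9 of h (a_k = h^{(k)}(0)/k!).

f: a_k = -1, -1/2, 1/8, -1/16, 5/128, -7/256, 21/1024, -33/2048, 429/32768, -715/65536, …
g: a_k = -3, -3, -3, -3, -3, -3, -3, -3, -3, -3, …
L₀ := lclm(L_f,L_g); ord L₀ ≤ 1+1.
h=h₀': d/dx-closure on L₀ ⇒ L.
L = (-18 - 6·x) + (-21 - 54·x - 21·x^2)·Dx + (10 + 6·x - 10·x^2 - 6·x^3)·Dx^2  (order 2).
h: a_k = -7/2, -23/4, -147/16, -379/32, -3875/256, -9153/512, -43239/2048, -97875/4096, -1775907/65536, -3920005/131072, …
ICs: h(0) = -7/2, h′(0) = -23/4.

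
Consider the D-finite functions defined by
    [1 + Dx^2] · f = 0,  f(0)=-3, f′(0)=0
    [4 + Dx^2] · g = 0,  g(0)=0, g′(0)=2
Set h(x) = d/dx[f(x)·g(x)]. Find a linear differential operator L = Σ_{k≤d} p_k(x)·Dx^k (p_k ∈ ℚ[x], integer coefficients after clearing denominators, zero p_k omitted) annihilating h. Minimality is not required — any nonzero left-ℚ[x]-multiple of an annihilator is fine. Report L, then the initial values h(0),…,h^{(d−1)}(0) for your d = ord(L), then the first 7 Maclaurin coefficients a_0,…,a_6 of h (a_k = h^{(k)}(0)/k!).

f: a_k = -3, 0, 3/2, 0, -1/8, 0, 1/240, …
g: a_k = 0, 2, 0, -4/3, 0, 4/15, 0, …
f·g: L₀ = L_f ⊗_s L_g, ord ≤ 2·2.
Differentiate: ansatz ord ≤ ord L₀ ⇒ L.
L = 9 + 10·Dx^2 + Dx^4  (order 4).
h: a_k = -6, 0, 21, 0, -61/4, 0, 547/120, …
ICs: h(0) = -6, h′(0) = 0, h′′(0) = 42, h′′′(0) = 0.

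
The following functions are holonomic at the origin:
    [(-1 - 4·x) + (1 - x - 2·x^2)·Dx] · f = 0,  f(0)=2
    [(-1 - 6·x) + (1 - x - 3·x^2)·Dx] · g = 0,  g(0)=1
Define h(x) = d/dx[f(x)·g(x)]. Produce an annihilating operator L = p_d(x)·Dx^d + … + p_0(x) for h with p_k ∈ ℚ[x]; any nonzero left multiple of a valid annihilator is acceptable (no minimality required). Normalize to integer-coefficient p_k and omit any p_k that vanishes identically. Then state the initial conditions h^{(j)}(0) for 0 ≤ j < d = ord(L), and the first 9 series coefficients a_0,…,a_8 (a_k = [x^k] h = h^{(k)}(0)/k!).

f: a_k = 2, 2, 6, 10, 22, 42, 86, 170, 342, …
g: a_k = 1, 1, 4, 7, 19, 40, 97, 217, 508, …
f·g: L₀ = L_f ⊗_s L_g, ord ≤ 1·1.
Differentiate: ansatz ord ≤ ord L₀ ⇒ L.
L = (16 + 18·x - 36·x^2 - 368·x^3 - 132·x^4 + 900·x^5 + 720·x^6) + (-2 - 4·x + 39·x^2 + 16·x^3 - 160·x^4 - 69·x^5 + 210·x^6 + 144·x^7)·Dx  (order 1).
h: a_k = 4, 32, 114, 432, 1320, 4044, 11452, 32000, 86310, …
ICs: h(0) = 4.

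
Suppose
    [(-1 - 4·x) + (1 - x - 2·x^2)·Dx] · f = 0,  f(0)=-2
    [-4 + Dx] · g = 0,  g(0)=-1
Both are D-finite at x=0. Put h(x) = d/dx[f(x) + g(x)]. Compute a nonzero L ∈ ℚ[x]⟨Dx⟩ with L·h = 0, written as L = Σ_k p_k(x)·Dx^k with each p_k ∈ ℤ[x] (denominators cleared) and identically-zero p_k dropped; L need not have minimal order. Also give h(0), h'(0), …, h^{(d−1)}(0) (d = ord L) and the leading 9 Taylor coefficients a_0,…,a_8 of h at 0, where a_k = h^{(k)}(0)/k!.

L = (12 + 240·x + 288·x^2 + 768·x^3 + 384·x^4) + (-7 - 56·x - 160·x^2 - 160·x^3 + 160·x^4 + 128·x^5)·Dx + (1 - x + 22·x^2 - 8·x^3 - 64·x^4 - 32·x^5)·Dx^2  (order 2).
h: a_k = -6, -28, -62, -392/3, -758/3, -8252/15, -54574/45, -865936/315, -1935518/315, …
ICs: h(0) = -6, h′(0) = -28.

f: a_k = -2, -2, -6, -10, -22, -42, -86, -170, -342, …
g: a_k = -1, -4, -8, -32/3, -32/3, -128/15, -256/45, -1024/315, -512/315, …
f+g: L₀ = lclm(L_f,L_g), ord ≤ 1+1.
Derive L from L₀ (diff closure).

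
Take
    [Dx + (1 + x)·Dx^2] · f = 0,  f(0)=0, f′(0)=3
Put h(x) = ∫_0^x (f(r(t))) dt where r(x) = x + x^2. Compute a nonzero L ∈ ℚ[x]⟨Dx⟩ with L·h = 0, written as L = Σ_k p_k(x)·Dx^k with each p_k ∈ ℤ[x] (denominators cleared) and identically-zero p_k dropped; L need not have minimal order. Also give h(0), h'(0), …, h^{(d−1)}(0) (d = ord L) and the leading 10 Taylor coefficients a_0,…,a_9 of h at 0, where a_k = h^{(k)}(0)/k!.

L = (-1 + 2·x + 2·x^2)·Dx^2 + (1 + 3·x + 3·x^2 + 2·x^3)·Dx^3  (order 3).
h: a_k = 0, 0, 3/2, 1/2, -1/2, 3/20, 1/10, -1/7, 3/56, 1/24, …
ICs: h(0) = 0, h′(0) = 0, h′′(0) = 3.

f: a_k = 0, 3, -3/2, 1, -3/4, 3/5, -1/2, 3/7, -3/8, 1/3, …
Substitute x→r, Dx→(1/r')Dx; clear ⇒ L₀.
Integrate: L := L₀·Dx.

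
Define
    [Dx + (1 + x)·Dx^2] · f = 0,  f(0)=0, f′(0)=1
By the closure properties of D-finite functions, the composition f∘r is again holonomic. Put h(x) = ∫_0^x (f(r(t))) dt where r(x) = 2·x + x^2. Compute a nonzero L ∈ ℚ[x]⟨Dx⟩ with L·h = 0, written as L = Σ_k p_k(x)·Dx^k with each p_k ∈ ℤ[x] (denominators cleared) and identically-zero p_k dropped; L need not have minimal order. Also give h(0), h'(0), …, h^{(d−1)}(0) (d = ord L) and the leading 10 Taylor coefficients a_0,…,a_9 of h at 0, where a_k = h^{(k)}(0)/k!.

f: a_k = 0, 1, -1/2, 1/3, -1/4, 1/5, -1/6, 1/7, -1/8, 1/9, …
L₀ from L_f via x↦r, Dx↦r'^{-1}Dx.
h=∫h₀ ⇒ L = L₀·Dx.
L = Dx^2 + (1 + x)·Dx^3  (order 3).
h: a_k = 0, 0, 1, -1/3, 1/6, -1/10, 1/15, -1/21, 1/28, -1/36, …
ICs: h(0) = 0, h′(0) = 0, h′′(0) = 2.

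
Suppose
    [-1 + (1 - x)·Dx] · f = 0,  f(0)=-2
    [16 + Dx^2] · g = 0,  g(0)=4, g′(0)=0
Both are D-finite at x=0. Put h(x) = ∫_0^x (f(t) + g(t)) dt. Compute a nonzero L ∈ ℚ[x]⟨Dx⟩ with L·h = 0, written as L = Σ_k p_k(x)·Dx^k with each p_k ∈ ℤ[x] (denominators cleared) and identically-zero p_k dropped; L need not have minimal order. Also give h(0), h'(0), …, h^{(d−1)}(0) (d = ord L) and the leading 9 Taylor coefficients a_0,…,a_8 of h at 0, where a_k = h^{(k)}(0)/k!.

L = (176 - 256·x + 128·x^2)·Dx + (-144 + 400·x - 384·x^2 + 128·x^3)·Dx^2 + (11 - 16·x + 8·x^2)·Dx^3 + (-9 + 25·x - 24·x^2 + 8·x^3)·Dx^4  (order 4).
h: a_k = 0, 2, -1, -34/3, -1/2, 122/15, -1/3, -1114/315, -1/4, …
ICs: h(0) = 0, h′(0) = 2, h′′(0) = -2, h′′′(0) = -68.

f: a_k = -2, -2, -2, -2, -2, -2, -2, -2, -2, …
g: a_k = 4, 0, -32, 0, 128/3, 0, -1024/45, 0, 2048/315, …
h₀=f+g: left-lcm gives L₀, ord ≤ 3.
∫: right-multiply L₀ by Dx.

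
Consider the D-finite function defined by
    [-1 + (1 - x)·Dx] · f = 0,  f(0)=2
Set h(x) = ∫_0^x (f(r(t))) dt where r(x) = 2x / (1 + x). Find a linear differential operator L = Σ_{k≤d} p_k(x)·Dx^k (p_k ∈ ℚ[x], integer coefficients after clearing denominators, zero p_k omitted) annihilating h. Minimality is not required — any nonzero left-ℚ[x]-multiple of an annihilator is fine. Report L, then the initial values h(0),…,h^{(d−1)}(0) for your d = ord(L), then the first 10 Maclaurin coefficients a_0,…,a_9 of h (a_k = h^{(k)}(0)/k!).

f: a_k = 2, 2, 2, 2, 2, 2, 2, 2, 2, 2, …
Change of var in L_f (x↦r) gives L₀.
h=∫₀ˣh₀: take L = L₀·Dx.
L = 2·Dx + (-1 + x^2)·Dx^2  (order 2).
h: a_k = 0, 2, 2, 4/3, 1, 4/5, 2/3, 4/7, 1/2, 4/9, …
ICs: h(0) = 0, h′(0) = 2.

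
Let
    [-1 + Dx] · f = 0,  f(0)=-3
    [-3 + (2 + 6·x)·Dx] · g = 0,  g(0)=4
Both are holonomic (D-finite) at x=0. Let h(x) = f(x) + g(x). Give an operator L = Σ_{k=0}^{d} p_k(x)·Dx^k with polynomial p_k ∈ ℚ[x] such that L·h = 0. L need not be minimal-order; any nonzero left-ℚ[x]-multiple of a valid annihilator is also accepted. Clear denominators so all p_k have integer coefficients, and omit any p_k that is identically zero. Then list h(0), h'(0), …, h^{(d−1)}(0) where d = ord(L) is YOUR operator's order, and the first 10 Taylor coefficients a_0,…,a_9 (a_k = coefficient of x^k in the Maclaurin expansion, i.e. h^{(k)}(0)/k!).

L = (15 + 18·x) + (-13 - 24·x - 36·x^2)·Dx + (-2 + 6·x + 36·x^2)·Dx^2  (order 2).
h: a_k = 1, 3, -6, 25/4, -409/32, 8497/320, -229651/3840, 7577923/53760, -295540309/860160, 13299310897/15482880, …
ICs: h(0) = 1, h′(0) = 3.

f: a_k = -3, -3, -3/2, -1/2, -1/8, -1/40, -1/240, -1/1680, -1/13440, -1/120960, …
g: a_k = 4, 6, -9/2, 27/4, -405/32, 1701/64, -15309/256, 72171/512, -2814669/8192, 14073345/16384, …
Sum ⇒ L₀ = lclm(L_f,L_g) in ℚ(x)⟨Dx⟩.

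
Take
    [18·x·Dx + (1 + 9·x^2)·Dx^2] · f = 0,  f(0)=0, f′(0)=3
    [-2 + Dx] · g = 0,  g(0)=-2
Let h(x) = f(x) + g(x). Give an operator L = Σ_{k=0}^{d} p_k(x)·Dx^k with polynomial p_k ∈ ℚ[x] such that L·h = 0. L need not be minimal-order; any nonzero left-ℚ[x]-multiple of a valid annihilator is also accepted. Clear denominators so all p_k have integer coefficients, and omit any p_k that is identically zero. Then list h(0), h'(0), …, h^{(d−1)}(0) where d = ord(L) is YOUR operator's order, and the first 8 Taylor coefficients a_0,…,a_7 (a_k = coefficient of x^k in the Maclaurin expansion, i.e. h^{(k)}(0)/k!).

L = (18 - 36·x - 486·x^2 - 324·x^3)·Dx + (-11 + 207·x^2 - 162·x^4)·Dx^2 + (1 + 9·x + 18·x^2 + 81·x^3 + 81·x^4)·Dx^3  (order 3).
h: a_k = -2, -1, -4, -35/3, -4/3, 721/15, -8/45, -98431/315, …
ICs: h(0) = -2, h′(0) = -1, h′′(0) = -8.

f: a_k = 0, 3, 0, -9, 0, 243/5, 0, -2187/7, …
g: a_k = -2, -4, -4, -8/3, -4/3, -8/15, -8/45, -16/315, …
L₀ := lclm(L_f,L_g); ord L₀ ≤ 2+1.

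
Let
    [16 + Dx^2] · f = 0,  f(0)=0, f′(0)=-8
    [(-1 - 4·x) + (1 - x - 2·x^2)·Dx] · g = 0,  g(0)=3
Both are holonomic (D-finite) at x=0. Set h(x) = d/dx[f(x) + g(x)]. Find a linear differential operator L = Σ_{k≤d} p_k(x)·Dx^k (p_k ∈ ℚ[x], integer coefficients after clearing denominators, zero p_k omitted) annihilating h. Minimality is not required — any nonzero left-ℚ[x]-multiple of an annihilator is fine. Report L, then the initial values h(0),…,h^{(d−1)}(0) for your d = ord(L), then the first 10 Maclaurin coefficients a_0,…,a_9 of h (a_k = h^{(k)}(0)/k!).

f: a_k = 0, -8, 0, 64/3, 0, -256/15, 0, 2048/315, 0, -4096/2835, …
g: a_k = 3, 3, 9, 15, 33, 63, 129, 255, 513, 1023, …
Sum ⇒ L₀ = lclm(L_f,L_g) in ℚ(x)⟨Dx⟩.
Differentiate: ansatz ord ≤ ord L₀ ⇒ L.
L = (2880 + 9600·x + 20736·x^2 + 7680·x^3 + 15360·x^4 + 18432·x^5 + 12288·x^6) + (-368 - 1040·x + 2400·x^2 + 2048·x^3 - 2560·x^4 + 1536·x^5 + 7168·x^6 + 4096·x^7)·Dx + (180 + 600·x + 1296·x^2 + 480·x^3 + 960·x^4 + 1152·x^5 + 768·x^6)·Dx^2 + (-23 - 65·x + 150·x^2 + 128·x^3 - 160·x^4 + 96·x^5 + 448·x^6 + 256·x^7)·Dx^3  (order 3).
h: a_k = -5, 18, 109, 132, 689/3, 774, 82373/45, 4104, 2896109/315, 20490, …
ICs: h(0) = -5, h′(0) = 18, h′′(0) = 218.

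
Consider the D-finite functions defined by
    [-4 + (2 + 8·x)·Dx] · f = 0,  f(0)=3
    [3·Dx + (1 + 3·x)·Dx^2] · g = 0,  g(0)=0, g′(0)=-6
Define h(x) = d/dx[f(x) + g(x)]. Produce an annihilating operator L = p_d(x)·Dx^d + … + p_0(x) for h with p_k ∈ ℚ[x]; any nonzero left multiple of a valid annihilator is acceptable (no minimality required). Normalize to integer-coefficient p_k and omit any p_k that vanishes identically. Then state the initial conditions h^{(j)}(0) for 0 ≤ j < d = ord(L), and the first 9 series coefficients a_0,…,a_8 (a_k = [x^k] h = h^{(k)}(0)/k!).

L = 36·x + (6 + 72·x + 180·x^2)·Dx + (1 + 13·x + 54·x^2 + 72·x^3)·Dx^2  (order 2).
h: a_k = 0, 6, -18, 42, -66, -54, 1170, -7470, 37854, …
ICs: h(0) = 0, h′(0) = 6.

f: a_k = 3, 6, -6, 12, -30, 84, -252, 792, -2574, …
g: a_k = 0, -6, 9, -18, 81/2, -486/5, 243, -4374/7, 6561/4, …
h₀=f+g: left-lcm gives L₀, ord ≤ 3.
Derive L from L₀ (diff closure).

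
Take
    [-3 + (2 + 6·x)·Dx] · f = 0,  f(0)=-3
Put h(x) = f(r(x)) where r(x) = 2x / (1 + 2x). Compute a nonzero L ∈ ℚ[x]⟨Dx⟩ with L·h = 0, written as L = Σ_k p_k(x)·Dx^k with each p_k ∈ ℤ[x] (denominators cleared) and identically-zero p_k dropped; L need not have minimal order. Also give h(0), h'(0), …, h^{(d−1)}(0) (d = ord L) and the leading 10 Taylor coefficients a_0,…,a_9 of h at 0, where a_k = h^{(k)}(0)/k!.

L = -3 + (1 + 10·x + 16·x^2)·Dx  (order 1).
h: a_k = -3, -9, 63/2, -261/2, 5031/8, -27207/8, 318915/16, -1975005/16, 101709495/128, -673558515/128, …
ICs: h(0) = -3.

f: a_k = -3, -9/2, 27/8, -81/16, 1215/128, -5103/256, 45927/1024, -216513/2048, 8444007/32768, -42220035/65536, …
Substitute x→r, Dx→(1/r')Dx; clear ⇒ L₀.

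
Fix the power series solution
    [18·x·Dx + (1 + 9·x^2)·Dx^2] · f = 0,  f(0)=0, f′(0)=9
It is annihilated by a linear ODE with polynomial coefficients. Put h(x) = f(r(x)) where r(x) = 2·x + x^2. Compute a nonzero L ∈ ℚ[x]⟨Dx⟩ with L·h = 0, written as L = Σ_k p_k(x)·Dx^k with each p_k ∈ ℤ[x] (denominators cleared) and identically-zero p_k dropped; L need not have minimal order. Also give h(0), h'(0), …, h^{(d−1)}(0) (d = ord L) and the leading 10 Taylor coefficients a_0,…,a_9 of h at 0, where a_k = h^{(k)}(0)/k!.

f: a_k = 0, 9, 0, -27, 0, 729/5, 0, -6561/7, 0, 6561, …
Change of var in L_f (x↦r) gives L₀.
L = (-1 + 72·x + 144·x^2 + 108·x^3 + 27·x^4)·Dx + (1 + x + 36·x^2 + 72·x^3 + 45·x^4 + 9·x^5)·Dx^2  (order 2).
h: a_k = 0, 18, 9, -216, -324, 22518/5, 11637, -758160/7, -414072, 2730834, …
ICs: h(0) = 0, h′(0) = 18.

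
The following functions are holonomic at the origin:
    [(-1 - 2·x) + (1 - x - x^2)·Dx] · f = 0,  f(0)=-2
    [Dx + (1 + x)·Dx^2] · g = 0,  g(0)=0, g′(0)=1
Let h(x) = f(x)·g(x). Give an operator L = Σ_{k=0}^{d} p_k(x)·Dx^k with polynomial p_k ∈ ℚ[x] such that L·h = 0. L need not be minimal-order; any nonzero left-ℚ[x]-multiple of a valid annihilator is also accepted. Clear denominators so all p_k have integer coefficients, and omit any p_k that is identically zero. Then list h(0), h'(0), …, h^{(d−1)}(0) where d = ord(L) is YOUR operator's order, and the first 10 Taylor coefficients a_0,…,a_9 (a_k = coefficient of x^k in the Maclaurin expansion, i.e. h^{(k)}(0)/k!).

L = (3 + 4·x) + (1 + 7·x + 5·x^2)·Dx + (-1 + 2·x^2 + x^3)·Dx^2  (order 2).
h: a_k = 0, -2, -1, -11/3, -25/6, -247/30, -181/15, -1441/70, -13609/420, -13409/252, …
ICs: h(0) = 0, h′(0) = -2.

f: a_k = -2, -2, -4, -6, -10, -16, -26, -42, -68, -110, …
g: a_k = 0, 1, -1/2, 1/3, -1/4, 1/5, -1/6, 1/7, -1/8, 1/9, …
f·g: L₀ = L_f ⊗_s L_g, ord ≤ 1·2.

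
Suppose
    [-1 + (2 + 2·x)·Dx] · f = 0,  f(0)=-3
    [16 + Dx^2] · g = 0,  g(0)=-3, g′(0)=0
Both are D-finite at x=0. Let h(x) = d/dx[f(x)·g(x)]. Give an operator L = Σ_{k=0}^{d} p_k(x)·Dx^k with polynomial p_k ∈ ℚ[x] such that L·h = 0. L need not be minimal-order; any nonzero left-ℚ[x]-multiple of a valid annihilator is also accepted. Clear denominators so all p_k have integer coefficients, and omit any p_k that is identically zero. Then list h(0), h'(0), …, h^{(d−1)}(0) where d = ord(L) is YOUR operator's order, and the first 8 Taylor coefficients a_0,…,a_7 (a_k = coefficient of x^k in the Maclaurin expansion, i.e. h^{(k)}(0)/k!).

L = (4733 + 17664·x + 25216·x^2 + 16384·x^3 + 4096·x^4) + (-244 - 756·x - 768·x^2 - 256·x^3)·Dx + (268 + 1048·x + 1548·x^2 + 1024·x^3 + 256·x^4)·Dx^2  (order 2).
h: a_k = 9/2, -585/4, -1701/16, 13395/32, 55995/256, -930387/2560, -1535653/10240, 21374753/143360, …
ICs: h(0) = 9/2, h′(0) = -585/4.

f: a_k = -3, -3/2, 3/8, -3/16, 15/128, -21/256, 63/1024, -99/2048, …
g: a_k = -3, 0, 24, 0, -32, 0, 256/15, 0, …
Sym-product of L_f,L_g gives L₀ (≤ ord 2).
Differentiate: ansatz ord ≤ ord L₀ ⇒ L.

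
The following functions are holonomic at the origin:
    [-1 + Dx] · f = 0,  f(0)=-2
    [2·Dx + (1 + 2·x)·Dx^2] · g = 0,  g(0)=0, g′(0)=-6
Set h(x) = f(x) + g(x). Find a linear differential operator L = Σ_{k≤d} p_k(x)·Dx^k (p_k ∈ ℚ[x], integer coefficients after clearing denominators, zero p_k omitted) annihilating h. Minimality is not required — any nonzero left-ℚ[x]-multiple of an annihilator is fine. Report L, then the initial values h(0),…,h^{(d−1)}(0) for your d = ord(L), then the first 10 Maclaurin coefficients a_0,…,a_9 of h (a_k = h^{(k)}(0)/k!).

L = (-10 - 4·x)·Dx + (7 - 4·x - 4·x^2)·Dx^2 + (3 + 8·x + 4·x^2)·Dx^3  (order 3).
h: a_k = -2, -8, 5, -25/3, 143/12, -1153/60, 11519/360, -138241/2520, 1935359/20160, -30965761/181440, …
ICs: h(0) = -2, h′(0) = -8, h′′(0) = 10.

f: a_k = -2, -2, -1, -1/3, -1/12, -1/60, -1/360, -1/2520, -1/20160, -1/181440, …
g: a_k = 0, -6, 6, -8, 12, -96/5, 32, -384/7, 96, -512/3, …
Sum ⇒ L₀ = lclm(L_f,L_g) in ℚ(x)⟨Dx⟩.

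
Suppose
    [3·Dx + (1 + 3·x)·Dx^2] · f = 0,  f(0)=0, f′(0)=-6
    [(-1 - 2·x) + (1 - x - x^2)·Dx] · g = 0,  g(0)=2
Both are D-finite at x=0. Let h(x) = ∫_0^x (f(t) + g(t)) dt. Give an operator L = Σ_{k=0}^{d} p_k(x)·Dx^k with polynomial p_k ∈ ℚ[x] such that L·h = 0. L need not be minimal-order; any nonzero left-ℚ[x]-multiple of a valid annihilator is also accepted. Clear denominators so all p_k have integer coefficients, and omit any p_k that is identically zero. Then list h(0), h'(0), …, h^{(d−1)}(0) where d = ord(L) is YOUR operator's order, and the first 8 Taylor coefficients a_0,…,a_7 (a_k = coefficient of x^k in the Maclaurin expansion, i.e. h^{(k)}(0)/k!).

f: a_k = 0, -6, 9, -18, 81/2, -486/5, 243, -4374/7, …
g: a_k = 2, 2, 4, 6, 10, 16, 26, 42, …
L₀ := lclm(L_f,L_g); ord L₀ ≤ 2+1.
∫: right-multiply L₀ by Dx.
L = (-126 - 342·x - 468·x^2 - 180·x^3 - 108·x^4)·Dx^2 + (-156·x - 576·x^2 - 672·x^3 - 378·x^4 - 180·x^5)·Dx^3 + (7 + 35·x + 29·x^2 - 63·x^3 - 99·x^4 - 93·x^5 - 36·x^6)·Dx^4  (order 4).
h: a_k = 0, 2, -2, 13/3, -3, 101/10, -203/15, 269/7, …
ICs: h(0) = 0, h′(0) = 2, h′′(0) = -4, h′′′(0) = 26.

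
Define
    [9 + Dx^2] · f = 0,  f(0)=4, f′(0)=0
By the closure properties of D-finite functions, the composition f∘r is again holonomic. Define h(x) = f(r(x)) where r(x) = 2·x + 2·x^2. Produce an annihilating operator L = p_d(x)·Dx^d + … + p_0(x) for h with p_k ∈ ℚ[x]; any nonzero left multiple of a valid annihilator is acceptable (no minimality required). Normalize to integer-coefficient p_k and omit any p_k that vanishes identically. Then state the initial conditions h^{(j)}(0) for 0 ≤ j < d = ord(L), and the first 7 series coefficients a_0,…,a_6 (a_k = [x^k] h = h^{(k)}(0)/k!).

L = (36 + 216·x + 432·x^2 + 288·x^3) - 2·Dx + (1 + 2·x)·Dx^2  (order 2).
h: a_k = 4, 0, -72, -144, 144, 864, 5184/5, …
ICs: h(0) = 4, h′(0) = 0.

f: a_k = 4, 0, -18, 0, 27/2, 0, -81/20, …
Substitute x→r, Dx→(1/r')Dx; clear ⇒ L₀.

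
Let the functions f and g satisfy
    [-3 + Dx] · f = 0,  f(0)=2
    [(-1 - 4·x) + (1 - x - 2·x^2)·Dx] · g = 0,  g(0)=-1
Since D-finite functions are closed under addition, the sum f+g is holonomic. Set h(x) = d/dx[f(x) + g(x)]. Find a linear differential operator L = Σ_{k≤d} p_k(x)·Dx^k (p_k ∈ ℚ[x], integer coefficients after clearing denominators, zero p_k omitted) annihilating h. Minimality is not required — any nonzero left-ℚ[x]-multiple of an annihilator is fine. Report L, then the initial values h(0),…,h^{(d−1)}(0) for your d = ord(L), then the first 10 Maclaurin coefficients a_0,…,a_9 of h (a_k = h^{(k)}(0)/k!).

L = (12 + 126·x + 144·x^2 + 336·x^3 + 144·x^4) + (-7 - 42·x - 81·x^2 - 88·x^3 + 60·x^4 + 48·x^5)·Dx + (1 + 11·x^2 - 8·x^3 - 36·x^4 - 16·x^5)·Dx^2  (order 2).
h: a_k = 5, 12, 12, -17, -339/4, -4917/20, -23557/40, -382311/280, -6872373/2240, -15298471/2240, …
ICs: h(0) = 5, h′(0) = 12.

f: a_k = 2, 6, 9, 9, 27/4, 81/20, 81/40, 243/280, 729/2240, 243/2240, …
g: a_k = -1, -1, -3, -5, -11, -21, -43, -85, -171, -341, …
h₀=f+g: left-lcm gives L₀, ord ≤ 2.
Differentiate: ansatz ord ≤ ord L₀ ⇒ L.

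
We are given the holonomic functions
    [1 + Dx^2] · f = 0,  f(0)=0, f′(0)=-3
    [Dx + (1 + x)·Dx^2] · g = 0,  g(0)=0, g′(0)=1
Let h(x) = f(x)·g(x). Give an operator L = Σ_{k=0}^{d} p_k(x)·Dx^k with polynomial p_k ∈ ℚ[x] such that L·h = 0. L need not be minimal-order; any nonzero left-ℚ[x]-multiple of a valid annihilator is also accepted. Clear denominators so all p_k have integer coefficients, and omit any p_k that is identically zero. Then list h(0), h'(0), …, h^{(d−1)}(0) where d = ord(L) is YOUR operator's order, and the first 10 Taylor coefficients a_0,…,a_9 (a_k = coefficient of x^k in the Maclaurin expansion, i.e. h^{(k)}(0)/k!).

f: a_k = 0, -3, 0, 1/2, 0, -1/40, 0, 1/1680, 0, -1/120960, …
g: a_k = 0, 1, -1/2, 1/3, -1/4, 1/5, -1/6, 1/7, -1/8, 1/9, …
h₀=f·g: eliminate ⇒ L₀, order ≤ 2·2.
L = (-3 + 6·x + 19·x^2 + 16·x^3 + 4·x^4) + (4 + 20·x + 24·x^2 + 8·x^3)·Dx + (20·x + 42·x^2 + 32·x^3 + 8·x^4)·Dx^2 + (4 + 20·x + 24·x^2 + 8·x^3)·Dx^3 + (3 + 14·x + 23·x^2 + 16·x^3 + 4·x^4)·Dx^4  (order 4).
h: a_k = 0, 0, -3, 3/2, -1/2, 1/2, -11/24, 31/80, -113/336, 25/84, …
ICs: h(0) = 0, h′(0) = 0, h′′(0) = -6, h′′′(0) = 9.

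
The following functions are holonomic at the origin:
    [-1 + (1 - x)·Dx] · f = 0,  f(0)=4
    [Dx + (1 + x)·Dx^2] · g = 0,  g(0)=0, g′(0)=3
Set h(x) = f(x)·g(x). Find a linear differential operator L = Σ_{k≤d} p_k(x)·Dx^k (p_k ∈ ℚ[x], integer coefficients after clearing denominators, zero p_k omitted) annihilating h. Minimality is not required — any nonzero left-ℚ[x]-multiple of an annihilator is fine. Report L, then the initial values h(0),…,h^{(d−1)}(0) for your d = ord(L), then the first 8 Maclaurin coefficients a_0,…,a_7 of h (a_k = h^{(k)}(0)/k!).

L = 1 + (1 + 3·x)·Dx + (-1 + x^2)·Dx^2  (order 2).
h: a_k = 0, 12, 6, 10, 7, 47/5, 37/5, 319/35, …
ICs: h(0) = 0, h′(0) = 12.

f: a_k = 4, 4, 4, 4, 4, 4, 4, 4, …
g: a_k = 0, 3, -3/2, 1, -3/4, 3/5, -1/2, 3/7, …
Product ⇒ symmetric product L₀, ord ≤ 2.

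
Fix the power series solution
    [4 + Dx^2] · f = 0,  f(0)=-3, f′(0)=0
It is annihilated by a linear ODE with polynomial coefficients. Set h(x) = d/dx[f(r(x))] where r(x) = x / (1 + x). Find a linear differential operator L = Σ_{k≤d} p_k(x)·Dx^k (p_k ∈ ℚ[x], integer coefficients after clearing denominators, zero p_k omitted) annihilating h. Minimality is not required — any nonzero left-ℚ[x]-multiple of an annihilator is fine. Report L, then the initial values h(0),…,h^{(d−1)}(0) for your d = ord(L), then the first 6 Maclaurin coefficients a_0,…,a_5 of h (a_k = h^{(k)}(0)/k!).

f: a_k = -3, 0, 6, 0, -2, 0, …
f∘r: x↦r, Dx↦Dx/r' in L_f ⇒ L₀.
Derive L from L₀ (diff closure).
L = (10 + 12·x + 6·x^2) + (6 + 18·x + 18·x^2 + 6·x^3)·Dx + (1 + 4·x + 6·x^2 + 4·x^3 + x^4)·Dx^2  (order 2).
h: a_k = 0, 12, -36, 64, -80, 308/5, …
ICs: h(0) = 0, h′(0) = 12.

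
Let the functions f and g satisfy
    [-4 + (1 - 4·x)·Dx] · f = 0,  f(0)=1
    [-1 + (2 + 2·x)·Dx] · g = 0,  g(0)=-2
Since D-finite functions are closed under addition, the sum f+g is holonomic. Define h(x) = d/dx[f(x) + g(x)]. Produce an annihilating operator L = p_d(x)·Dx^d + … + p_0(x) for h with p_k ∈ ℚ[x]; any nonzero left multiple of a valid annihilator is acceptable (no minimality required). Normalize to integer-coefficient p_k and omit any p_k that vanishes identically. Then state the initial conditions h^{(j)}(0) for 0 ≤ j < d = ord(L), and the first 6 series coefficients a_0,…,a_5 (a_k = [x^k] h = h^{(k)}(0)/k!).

f: a_k = 1, 4, 16, 64, 256, 1024, …
g: a_k = -2, -1, 1/4, -1/8, 5/64, -7/128, …
Weyl lclm of L_f,L_g ⇒ L₀ (ord ≤ 2).
h₀' ⇒ L via d/dx closure of L₀.
L = (-216 - 96·x) + (-381 - 792·x - 336·x^2)·Dx + (34 - 78·x - 208·x^2 - 96·x^3)·Dx^2  (order 2).
h: a_k = 3, 65/2, 1533/8, 16389/16, 655325/128, 6291519/256, …
ICs: h(0) = 3, h′(0) = 65/2.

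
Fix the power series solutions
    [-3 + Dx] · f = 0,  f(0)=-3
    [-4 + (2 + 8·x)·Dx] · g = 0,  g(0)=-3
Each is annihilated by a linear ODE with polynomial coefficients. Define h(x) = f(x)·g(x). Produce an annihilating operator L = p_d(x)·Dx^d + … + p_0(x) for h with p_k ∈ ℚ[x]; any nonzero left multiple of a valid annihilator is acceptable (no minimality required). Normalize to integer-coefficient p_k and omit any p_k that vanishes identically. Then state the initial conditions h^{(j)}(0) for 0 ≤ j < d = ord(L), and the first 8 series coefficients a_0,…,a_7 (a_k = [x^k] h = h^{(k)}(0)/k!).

f: a_k = -3, -9, -27/2, -27/2, -81/8, -243/40, -243/80, -729/560, …
g: a_k = -3, -6, 6, -12, 30, -84, 252, -792, …
Product ⇒ symmetric product L₀, ord ≤ 1.
L = (-5 - 12·x) + (1 + 4·x)·Dx  (order 1).
h: a_k = 9, 45, 153/2, 207/2, 387/8, 5679/40, -4131/16, 528741/560, …
ICs: h(0) = 9.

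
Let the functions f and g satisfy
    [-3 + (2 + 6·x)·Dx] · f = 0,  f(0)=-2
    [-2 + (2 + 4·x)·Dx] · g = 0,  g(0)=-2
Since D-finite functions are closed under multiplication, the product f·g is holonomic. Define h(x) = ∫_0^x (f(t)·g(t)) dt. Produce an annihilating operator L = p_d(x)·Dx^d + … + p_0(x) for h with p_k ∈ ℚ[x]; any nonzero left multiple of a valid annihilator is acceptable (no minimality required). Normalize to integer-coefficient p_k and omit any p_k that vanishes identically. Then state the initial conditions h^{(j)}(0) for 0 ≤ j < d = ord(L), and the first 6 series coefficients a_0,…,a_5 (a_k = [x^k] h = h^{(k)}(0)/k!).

f: a_k = -2, -3, 9/4, -27/8, 405/64, -1701/128, …
g: a_k = -2, -2, 1, -1, 5/4, -7/4, …
f·g: L₀ = L_f ⊗_s L_g, ord ≤ 1·1.
Integrate: L := L₀·Dx.
L = (-5 - 12·x)·Dx + (2 + 10·x + 12·x^2)·Dx^2  (order 2).
h: a_k = 0, 4, 5, -1/6, 5/16, -101/160, …
ICs: h(0) = 0, h′(0) = 4.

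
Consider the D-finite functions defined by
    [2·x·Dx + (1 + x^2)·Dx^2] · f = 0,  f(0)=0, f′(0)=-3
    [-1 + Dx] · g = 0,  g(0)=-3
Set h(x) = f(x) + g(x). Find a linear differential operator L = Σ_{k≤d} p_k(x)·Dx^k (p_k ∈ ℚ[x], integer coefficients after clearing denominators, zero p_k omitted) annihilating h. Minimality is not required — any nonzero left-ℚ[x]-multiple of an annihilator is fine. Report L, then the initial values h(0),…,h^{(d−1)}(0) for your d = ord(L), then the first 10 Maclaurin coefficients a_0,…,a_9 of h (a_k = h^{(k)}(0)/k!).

f: a_k = 0, -3, 0, 1, 0, -3/5, 0, 3/7, 0, -1/3, …
g: a_k = -3, -3, -3/2, -1/2, -1/8, -1/40, -1/240, -1/1680, -1/13440, -1/120960, …
Sum ⇒ L₀ = lclm(L_f,L_g) in ℚ(x)⟨Dx⟩.
L = (2 - 4·x - 2·x^2)·Dx + (-3 + 3·x + x^2 - x^3)·Dx^2 + (1 + x + x^2 + x^3)·Dx^3  (order 3).
h: a_k = -3, -6, -3/2, 1/2, -1/8, -5/8, -1/240, 719/1680, -1/13440, -40321/120960, …
ICs: h(0) = -3, h′(0) = -6, h′′(0) = -3.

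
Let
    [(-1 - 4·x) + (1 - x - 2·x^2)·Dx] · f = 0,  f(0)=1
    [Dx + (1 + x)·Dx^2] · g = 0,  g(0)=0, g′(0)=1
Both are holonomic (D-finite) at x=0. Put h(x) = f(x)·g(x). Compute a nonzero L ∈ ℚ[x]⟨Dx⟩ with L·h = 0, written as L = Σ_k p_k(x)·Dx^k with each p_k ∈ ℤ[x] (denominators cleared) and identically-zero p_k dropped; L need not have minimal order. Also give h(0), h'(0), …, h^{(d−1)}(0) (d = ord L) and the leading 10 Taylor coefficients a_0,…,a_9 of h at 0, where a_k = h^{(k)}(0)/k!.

L = (5 + 8·x) + (1 + 11·x + 10·x^2)·Dx + (-1 + 3·x^2 + 2·x^3)·Dx^2  (order 2).
h: a_k = 0, 1, 1/2, 17/6, 43/12, 189/20, 329/20, 4969/140, 3823/56, 351199/2520, …
ICs: h(0) = 0, h′(0) = 1.

f: a_k = 1, 1, 3, 5, 11, 21, 43, 85, 171, 341, …
g: a_k = 0, 1, -1/2, 1/3, -1/4, 1/5, -1/6, 1/7, -1/8, 1/9, …
Product ⇒ symmetric product L₀, ord ≤ 2.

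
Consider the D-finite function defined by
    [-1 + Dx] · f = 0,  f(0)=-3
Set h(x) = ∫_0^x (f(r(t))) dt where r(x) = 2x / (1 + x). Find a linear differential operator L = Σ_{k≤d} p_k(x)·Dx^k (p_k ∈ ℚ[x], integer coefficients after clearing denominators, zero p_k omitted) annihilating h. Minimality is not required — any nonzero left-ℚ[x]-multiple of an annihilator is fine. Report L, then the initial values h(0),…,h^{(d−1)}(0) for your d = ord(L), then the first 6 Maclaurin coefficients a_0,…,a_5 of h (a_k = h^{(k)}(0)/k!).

L = -2·Dx + (1 + 2·x + x^2)·Dx^2  (order 2).
h: a_k = 0, -3, -3, 0, 1/2, -2/5, …
ICs: h(0) = 0, h′(0) = -3.

f: a_k = -3, -3, -3/2, -1/2, -1/8, -1/40, …
Substitute x→r, Dx→(1/r')Dx; clear ⇒ L₀.
∫: right-multiply L₀ by Dx.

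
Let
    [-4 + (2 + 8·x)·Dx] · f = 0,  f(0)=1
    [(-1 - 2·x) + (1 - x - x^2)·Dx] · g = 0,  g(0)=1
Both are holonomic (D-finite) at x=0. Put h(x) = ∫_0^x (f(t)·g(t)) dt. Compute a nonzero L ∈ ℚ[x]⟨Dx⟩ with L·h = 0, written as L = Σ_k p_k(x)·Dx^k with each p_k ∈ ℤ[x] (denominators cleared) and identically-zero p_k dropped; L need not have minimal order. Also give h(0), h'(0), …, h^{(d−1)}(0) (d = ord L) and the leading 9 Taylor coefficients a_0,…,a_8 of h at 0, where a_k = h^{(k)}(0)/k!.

L = (3 + 4·x + 6·x^2)·Dx + (-1 - 3·x + 5·x^2 + 4·x^3)·Dx^2  (order 2).
h: a_k = 0, 1, 3/2, 2/3, 9/4, 1/5, 19/3, -45/7, 257/8, …
ICs: h(0) = 0, h′(0) = 1.

f: a_k = 1, 2, -2, 4, -10, 28, -84, 264, -858, …
g: a_k = 1, 1, 2, 3, 5, 8, 13, 21, 34, …
f·g: L₀ = L_f ⊗_s L_g, ord ≤ 1·1.
∫: right-multiply L₀ by Dx.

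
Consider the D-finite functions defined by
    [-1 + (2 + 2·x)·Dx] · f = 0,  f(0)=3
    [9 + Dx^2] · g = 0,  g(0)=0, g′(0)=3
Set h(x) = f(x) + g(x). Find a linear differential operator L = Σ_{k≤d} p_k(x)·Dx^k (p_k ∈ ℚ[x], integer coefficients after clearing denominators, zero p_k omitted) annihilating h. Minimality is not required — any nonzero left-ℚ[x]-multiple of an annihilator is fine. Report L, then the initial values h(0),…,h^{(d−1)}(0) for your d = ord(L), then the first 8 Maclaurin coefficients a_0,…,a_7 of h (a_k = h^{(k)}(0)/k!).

L = (-351 - 648·x - 324·x^2) + (630 + 1926·x + 1944·x^2 + 648·x^3)·Dx + (-39 - 72·x - 36·x^2)·Dx^2 + (70 + 214·x + 216·x^2 + 72·x^3)·Dx^3  (order 3).
h: a_k = 3, 9/2, -3/8, -69/16, -15/128, 2697/1280, -63/1024, -27639/71680, …
ICs: h(0) = 3, h′(0) = 9/2, h′′(0) = -3/4.

f: a_k = 3, 3/2, -3/8, 3/16, -15/128, 21/256, -63/1024, 99/2048, …
g: a_k = 0, 3, 0, -9/2, 0, 81/40, 0, -243/560, …
h₀=f+g: left-lcm gives L₀, ord ≤ 3.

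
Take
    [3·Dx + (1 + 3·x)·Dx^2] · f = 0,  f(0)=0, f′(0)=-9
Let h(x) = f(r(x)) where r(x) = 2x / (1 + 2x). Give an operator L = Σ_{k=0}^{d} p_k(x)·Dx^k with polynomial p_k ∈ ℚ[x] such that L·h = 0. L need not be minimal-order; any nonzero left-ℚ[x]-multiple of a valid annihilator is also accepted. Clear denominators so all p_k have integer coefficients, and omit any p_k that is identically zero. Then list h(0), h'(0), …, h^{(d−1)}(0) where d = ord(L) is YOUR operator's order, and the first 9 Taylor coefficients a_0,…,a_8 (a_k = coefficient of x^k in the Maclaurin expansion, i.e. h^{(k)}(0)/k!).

L = (10 + 32·x)·Dx + (1 + 10·x + 16·x^2)·Dx^2  (order 2).
h: a_k = 0, -18, 90, -504, 3060, -98208/5, 131040, -6291072/7, 6291360, …
ICs: h(0) = 0, h′(0) = -18.

f: a_k = 0, -9, 27/2, -27, 243/4, -729/5, 729/2, -6561/7, 19683/8, …
f∘r: x↦r, Dx↦Dx/r' in L_f ⇒ L₀.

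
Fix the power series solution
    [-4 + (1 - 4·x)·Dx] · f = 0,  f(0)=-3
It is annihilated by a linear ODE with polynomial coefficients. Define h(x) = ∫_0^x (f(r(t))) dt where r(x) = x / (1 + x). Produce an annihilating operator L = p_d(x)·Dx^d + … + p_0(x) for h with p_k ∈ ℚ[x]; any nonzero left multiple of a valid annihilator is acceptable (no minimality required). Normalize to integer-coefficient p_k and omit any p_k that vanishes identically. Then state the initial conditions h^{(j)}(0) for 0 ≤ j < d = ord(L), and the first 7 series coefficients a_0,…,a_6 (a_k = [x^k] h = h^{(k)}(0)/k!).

L = 4·Dx + (-1 + 2·x + 3·x^2)·Dx^2  (order 2).
h: a_k = 0, -3, -6, -12, -27, -324/5, -162, …
ICs: h(0) = 0, h′(0) = -3.

f: a_k = -3, -12, -48, -192, -768, -3072, -12288, …
f∘r: x↦r, Dx↦Dx/r' in L_f ⇒ L₀.
∫: right-multiply L₀ by Dx.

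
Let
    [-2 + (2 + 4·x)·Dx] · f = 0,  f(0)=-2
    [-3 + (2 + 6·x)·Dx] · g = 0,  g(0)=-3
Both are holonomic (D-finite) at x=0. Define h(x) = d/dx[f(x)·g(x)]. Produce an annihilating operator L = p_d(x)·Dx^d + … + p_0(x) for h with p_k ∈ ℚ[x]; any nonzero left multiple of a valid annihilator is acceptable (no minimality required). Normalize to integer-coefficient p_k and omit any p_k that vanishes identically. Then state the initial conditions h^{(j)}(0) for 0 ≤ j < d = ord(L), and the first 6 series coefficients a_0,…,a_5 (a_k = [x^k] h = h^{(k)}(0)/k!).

L = -1 + (-10 - 74·x - 180·x^2 - 144·x^3)·Dx  (order 1).
h: a_k = 15, -3/2, 45/8, -303/16, 7725/128, -47709/256, …
ICs: h(0) = 15.

f: a_k = -2, -2, 1, -1, 5/4, -7/4, …
g: a_k = -3, -9/2, 27/8, -81/16, 1215/128, -5103/256, …
Product ⇒ symmetric product L₀, ord ≤ 1.
h₀' ⇒ L via d/dx closure of L₀.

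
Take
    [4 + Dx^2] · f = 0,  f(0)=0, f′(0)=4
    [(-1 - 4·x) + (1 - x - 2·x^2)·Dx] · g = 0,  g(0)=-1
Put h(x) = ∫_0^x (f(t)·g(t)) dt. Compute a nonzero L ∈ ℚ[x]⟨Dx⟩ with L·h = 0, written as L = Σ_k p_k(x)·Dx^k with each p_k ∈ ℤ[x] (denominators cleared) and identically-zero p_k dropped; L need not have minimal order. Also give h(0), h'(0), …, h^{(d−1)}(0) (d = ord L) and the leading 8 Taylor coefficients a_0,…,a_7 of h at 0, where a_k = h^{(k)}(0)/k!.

f: a_k = 0, 4, 0, -8/3, 0, 8/15, 0, -16/315, …
g: a_k = -1, -1, -3, -5, -11, -21, -43, -85, …
Product ⇒ symmetric product L₀, ord ≤ 2.
Integrate: L := L₀·Dx.
L = (4·x + 8·x^2)·Dx + (2 + 8·x)·Dx^2 + (-1 + x + 2·x^2)·Dx^3  (order 3).
h: a_k = 0, 0, -2, -4/3, -7/3, -52/15, -274/45, -356/35, …
ICs: h(0) = 0, h′(0) = 0, h′′(0) = -4.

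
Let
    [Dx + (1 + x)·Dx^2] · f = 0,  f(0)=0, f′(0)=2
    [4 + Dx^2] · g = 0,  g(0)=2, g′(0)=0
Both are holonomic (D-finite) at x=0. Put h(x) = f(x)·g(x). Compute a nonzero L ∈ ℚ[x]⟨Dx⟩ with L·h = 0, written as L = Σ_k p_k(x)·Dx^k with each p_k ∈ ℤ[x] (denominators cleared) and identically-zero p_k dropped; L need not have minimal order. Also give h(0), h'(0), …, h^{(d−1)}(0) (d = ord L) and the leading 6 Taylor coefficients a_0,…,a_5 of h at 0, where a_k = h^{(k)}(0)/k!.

f: a_k = 0, 2, -1, 2/3, -1/2, 2/5, …
g: a_k = 2, 0, -4, 0, 4/3, 0, …
L₀ := L_f ⊗_s L_g (sym. prod.), ord ≤ 4.
L = (168 + 864·x + 1456·x^2 + 1024·x^3 + 256·x^4) + (112 + 368·x + 384·x^2 + 128·x^3)·Dx + (102 + 464·x + 744·x^2 + 512·x^3 + 128·x^4)·Dx^2 + (28 + 92·x + 96·x^2 + 32·x^3)·Dx^3 + (15 + 62·x + 95·x^2 + 64·x^3 + 16·x^4)·Dx^4  (order 4).
h: a_k = 0, 4, -2, -20/3, 3, 4/5, …
ICs: h(0) = 0, h′(0) = 4, h′′(0) = -4, h′′′(0) = -40.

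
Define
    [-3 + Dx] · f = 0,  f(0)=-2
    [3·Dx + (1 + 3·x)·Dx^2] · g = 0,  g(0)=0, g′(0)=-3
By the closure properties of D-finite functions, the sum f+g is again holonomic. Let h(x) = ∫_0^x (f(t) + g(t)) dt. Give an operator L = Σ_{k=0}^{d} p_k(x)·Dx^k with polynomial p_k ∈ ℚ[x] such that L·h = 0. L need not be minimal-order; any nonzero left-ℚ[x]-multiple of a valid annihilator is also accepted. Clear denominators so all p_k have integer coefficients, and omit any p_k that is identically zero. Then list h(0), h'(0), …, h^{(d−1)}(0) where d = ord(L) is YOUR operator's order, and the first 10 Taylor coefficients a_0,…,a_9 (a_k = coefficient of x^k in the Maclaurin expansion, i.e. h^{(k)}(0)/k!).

f: a_k = -2, -6, -9, -9, -27/4, -81/20, -81/40, -243/280, -729/2240, -243/2240, …
g: a_k = 0, -3, 9/2, -9, 81/4, -243/5, 243/2, -2187/7, 6561/8, -2187, …
Weyl lclm of L_f,L_g ⇒ L₀ (ord ≤ 3).
Integrate: L := L₀·Dx.
L = (-27 - 27·x)·Dx^2 + (3 - 18·x - 27·x^2)·Dx^3 + (2 + 9·x + 9·x^2)·Dx^4  (order 4).
h: a_k = 0, -2, -9/2, -3/2, -9/2, 27/10, -351/40, 4779/280, -87723/2240, 204039/2240, …
ICs: h(0) = 0, h′(0) = -2, h′′(0) = -9, h′′′(0) = -9.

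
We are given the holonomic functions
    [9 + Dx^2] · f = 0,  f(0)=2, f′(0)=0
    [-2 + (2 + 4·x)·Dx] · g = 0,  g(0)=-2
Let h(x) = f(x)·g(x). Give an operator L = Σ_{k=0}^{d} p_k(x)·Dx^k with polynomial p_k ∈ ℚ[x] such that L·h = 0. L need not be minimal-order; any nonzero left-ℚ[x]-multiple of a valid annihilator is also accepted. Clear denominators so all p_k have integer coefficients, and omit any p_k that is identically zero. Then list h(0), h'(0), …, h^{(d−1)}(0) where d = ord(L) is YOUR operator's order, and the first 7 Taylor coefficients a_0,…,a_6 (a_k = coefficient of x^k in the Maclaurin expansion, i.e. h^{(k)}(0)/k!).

L = (12 + 36·x + 36·x^2) + (-2 - 4·x)·Dx + (1 + 4·x + 4·x^2)·Dx^2  (order 2).
h: a_k = -4, -4, 20, 16, -20, -8, 24/5, …
ICs: h(0) = -4, h′(0) = -4.

f: a_k = 2, 0, -9, 0, 27/4, 0, -81/40, …
g: a_k = -2, -2, 1, -1, 5/4, -7/4, 21/8, …
L₀ := L_f ⊗_s L_g (sym. prod.), ord ≤ 2.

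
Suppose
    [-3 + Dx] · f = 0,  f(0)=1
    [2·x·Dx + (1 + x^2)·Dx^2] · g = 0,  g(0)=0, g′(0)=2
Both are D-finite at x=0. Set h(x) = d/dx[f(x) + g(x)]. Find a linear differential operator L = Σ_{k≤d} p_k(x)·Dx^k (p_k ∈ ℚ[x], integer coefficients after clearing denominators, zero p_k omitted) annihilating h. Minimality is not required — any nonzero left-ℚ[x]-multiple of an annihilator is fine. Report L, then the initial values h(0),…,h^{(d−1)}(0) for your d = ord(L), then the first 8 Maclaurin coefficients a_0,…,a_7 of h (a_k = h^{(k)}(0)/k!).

f: a_k = 1, 3, 9/2, 9/2, 27/8, 81/40, 81/80, 243/560, …
g: a_k = 0, 2, 0, -2/3, 0, 2/5, 0, -2/7, …
L₀ := lclm(L_f,L_g); ord L₀ ≤ 1+2.
Derive L from L₀ (diff closure).
L = (6 - 18·x - 18·x^2 - 18·x^3) + (-11 - 12·x^2 - 9·x^4)·Dx + (3 + 2·x + 6·x^2 + 2·x^3 + 3·x^4)·Dx^2  (order 2).
h: a_k = 5, 9, 23/2, 27/2, 97/8, 243/40, 83/80, 729/560, …
ICs: h(0) = 5, h′(0) = 9.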